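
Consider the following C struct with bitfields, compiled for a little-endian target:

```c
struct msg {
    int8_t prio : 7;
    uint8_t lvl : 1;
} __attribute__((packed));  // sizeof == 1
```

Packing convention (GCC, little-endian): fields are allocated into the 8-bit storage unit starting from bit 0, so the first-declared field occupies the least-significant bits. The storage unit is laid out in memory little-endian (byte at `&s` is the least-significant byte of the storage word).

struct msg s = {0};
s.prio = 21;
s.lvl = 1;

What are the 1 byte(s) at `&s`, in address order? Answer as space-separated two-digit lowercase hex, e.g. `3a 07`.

prio (7b) val=21 bits=0x15 at bit 0: 0x15
lvl (1b) val=1 bits=0x1 at bit 7: 0x95
word = 0x95 → little-endian bytes:
  [0]=0x95

95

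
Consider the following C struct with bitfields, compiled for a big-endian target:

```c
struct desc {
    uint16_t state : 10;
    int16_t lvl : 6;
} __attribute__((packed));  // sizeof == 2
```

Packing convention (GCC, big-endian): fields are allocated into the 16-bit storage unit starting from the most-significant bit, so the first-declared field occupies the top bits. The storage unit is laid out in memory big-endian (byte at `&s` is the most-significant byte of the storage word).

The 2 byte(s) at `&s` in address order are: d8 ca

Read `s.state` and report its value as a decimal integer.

[0]=0xd8 [1]=0xca (big-endian) → word 0xd8ca
state:10 @ bit 6 → (0xd8ca>>6)&0x3ff = 0x363  ←
lvl:6 @ bit 0 → (0xd8ca>>0)&0x3f = 0xa

867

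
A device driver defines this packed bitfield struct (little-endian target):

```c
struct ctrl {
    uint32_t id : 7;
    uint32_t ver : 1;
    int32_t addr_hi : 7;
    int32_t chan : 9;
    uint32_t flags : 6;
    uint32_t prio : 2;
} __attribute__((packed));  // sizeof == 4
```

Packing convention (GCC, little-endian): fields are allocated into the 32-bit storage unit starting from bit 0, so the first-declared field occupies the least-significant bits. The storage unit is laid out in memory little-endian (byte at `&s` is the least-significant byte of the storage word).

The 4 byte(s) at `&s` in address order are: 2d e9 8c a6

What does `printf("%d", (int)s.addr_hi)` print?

-23

[0]=0x2d [1]=0xe9 [2]=0x8c [3]=0xa6 (little-endian) → word 0xa68ce92d
id [0+:7] = (word>>0) & 0x7f = 45
ver [7+:1] = (word>>7) & 0x1 = 0
addr_hi [8+:7] = (word>>8) & 0x7f = 105  ←
chan [15+:9] = (word>>15) & 0x1ff = 281
flags [24+:6] = (word>>24) & 0x3f = 38
prio [30+:2] = (word>>30) & 0x3 = 2
addr_hi signed 7b, MSB=1: 105 - 128 = -23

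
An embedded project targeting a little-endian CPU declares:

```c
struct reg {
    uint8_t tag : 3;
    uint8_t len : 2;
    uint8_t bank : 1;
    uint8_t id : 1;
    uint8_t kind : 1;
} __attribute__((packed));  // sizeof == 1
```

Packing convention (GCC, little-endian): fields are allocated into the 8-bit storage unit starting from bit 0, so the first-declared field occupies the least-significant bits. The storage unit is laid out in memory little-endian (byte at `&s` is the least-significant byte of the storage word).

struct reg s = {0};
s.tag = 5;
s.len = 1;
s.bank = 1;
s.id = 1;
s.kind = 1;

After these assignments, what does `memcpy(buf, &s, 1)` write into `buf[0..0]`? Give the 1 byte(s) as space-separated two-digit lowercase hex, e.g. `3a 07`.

tag (3b) val=5 bits=0x5 at bit 0: 0x05
len (2b) val=1 bits=0x1 at bit 3: 0x0d
bank (1b) val=1 bits=0x1 at bit 5: 0x2d
id (1b) val=1 bits=0x1 at bit 6: 0x6d
kind (1b) val=1 bits=0x1 at bit 7: 0xed
word = 0xed → little-endian bytes:
  [0]=0xed

ed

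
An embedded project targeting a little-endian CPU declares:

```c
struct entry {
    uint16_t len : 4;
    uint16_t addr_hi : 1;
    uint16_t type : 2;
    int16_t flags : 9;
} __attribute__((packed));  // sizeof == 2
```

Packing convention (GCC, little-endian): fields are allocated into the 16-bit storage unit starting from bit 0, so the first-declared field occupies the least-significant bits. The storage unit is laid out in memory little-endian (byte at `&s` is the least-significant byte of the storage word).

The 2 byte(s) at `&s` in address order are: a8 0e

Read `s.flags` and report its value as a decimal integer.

29

[0]=0xa8 [1]=0x0e (little-endian) → word 0x0ea8
len:4 @ bit 0 → (0x0ea8>>0)&0xf = 0x8
addr_hi:1 @ bit 4 → (0x0ea8>>4)&0x1 = 0x0
type:2 @ bit 5 → (0x0ea8>>5)&0x3 = 0x1
flags:9 @ bit 7 → (0x0ea8>>7)&0x1ff = 0x1d  ←
flags signed 9b, MSB=0: value = 29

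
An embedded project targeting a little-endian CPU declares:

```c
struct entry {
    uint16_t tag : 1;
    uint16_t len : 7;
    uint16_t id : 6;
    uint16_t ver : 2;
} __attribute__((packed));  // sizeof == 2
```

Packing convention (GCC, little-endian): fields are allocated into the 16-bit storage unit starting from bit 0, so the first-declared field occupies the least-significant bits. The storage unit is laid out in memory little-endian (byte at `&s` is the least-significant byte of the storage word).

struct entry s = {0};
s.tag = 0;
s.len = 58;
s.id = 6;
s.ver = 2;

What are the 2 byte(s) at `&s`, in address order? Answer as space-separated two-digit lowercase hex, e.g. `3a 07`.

74 86

tag:1 = 0 → 0x0 << 0 → word 0x0000
len:7 = 58 → 0x3a << 1 → word 0x0074
id:6 = 6 → 0x6 << 8 → word 0x0674
ver:2 = 2 → 0x2 << 14 → word 0x8674
word = 0x8674 → little-endian bytes:
  [0]=0x74  [1]=0x86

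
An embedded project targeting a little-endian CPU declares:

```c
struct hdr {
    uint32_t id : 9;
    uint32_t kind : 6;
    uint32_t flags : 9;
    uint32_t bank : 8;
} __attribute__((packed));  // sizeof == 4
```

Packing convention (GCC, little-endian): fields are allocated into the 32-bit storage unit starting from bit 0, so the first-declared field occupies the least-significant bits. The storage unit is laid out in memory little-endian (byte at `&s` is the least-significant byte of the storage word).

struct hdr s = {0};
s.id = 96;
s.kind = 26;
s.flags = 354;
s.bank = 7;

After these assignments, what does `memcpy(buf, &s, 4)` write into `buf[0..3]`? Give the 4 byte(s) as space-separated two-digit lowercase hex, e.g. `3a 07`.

60 34 b1 07

id:9 = 96 → 0x60 << 0 → word 0x00000060
kind:6 = 26 → 0x1a << 9 → word 0x00003460
flags:9 = 354 → 0x162 << 15 → word 0x00b13460
bank:8 = 7 → 0x7 << 24 → word 0x07b13460
word = 0x07b13460 → little-endian bytes:
  [0]=0x60  [1]=0x34  [2]=0xb1  [3]=0x07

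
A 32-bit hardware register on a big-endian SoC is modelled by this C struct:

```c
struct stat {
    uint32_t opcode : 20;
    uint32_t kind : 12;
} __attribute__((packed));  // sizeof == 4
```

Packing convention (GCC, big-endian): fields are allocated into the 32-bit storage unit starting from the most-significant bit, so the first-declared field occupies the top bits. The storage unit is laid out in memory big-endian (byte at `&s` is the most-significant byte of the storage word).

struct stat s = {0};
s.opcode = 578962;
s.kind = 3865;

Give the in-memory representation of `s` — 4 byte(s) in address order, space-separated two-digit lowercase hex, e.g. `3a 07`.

[12+:20] opcode=578962 & 0xfffff = 0x8d592; word=0x8d592000
[0+:12] kind=3865 & 0xfff = 0xf19; word=0x8d592f19
word = 0x8d592f19 → big-endian bytes:
  [0]=0x8d  [1]=0x59  [2]=0x2f  [3]=0x19

8d 59 2f 19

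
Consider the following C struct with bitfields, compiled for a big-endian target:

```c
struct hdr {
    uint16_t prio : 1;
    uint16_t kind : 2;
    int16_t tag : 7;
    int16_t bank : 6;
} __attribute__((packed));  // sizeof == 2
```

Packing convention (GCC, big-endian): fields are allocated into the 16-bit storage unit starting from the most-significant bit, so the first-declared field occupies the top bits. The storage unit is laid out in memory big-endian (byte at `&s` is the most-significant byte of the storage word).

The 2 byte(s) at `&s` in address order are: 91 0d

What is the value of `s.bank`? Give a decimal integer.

13

[0]=0x91 [1]=0x0d (big-endian) → word 0x910d
prio:1 @ bit 15 → (0x910d>>15)&0x1 = 0x1
kind:2 @ bit 13 → (0x910d>>13)&0x3 = 0x0
tag:7 @ bit 6 → (0x910d>>6)&0x7f = 0x44
bank:6 @ bit 0 → (0x910d>>0)&0x3f = 0xd  ←
bank signed 6b, MSB=0: value = 13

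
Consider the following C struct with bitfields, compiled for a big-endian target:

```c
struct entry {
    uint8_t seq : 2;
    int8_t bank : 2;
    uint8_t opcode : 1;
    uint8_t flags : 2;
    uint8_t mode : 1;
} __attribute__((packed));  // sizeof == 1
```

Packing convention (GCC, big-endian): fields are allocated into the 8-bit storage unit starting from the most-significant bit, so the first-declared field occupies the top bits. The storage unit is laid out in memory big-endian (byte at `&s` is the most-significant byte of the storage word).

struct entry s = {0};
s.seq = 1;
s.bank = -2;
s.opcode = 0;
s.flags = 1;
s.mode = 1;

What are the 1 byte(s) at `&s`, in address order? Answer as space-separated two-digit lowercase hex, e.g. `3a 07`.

63

[6+:2] seq=1 & 0x3 = 0x1; word=0x40
[4+:2] bank=-2 & 0x3 = 0x2; word=0x60
[3+:1] opcode=0 & 0x1 = 0x0; word=0x60
[1+:2] flags=1 & 0x3 = 0x1; word=0x62
[0+:1] mode=1 & 0x1 = 0x1; word=0x63
word = 0x63 → big-endian bytes:
  [0]=0x63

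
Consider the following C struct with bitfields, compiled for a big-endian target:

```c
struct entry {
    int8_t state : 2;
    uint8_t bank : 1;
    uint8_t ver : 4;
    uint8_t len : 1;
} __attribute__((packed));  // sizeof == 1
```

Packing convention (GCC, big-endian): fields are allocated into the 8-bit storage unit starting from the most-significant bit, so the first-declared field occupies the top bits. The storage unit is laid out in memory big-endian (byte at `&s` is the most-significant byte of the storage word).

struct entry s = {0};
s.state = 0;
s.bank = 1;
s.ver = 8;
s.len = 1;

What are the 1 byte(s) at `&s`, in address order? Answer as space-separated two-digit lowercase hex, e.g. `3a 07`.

[6+:2] state=0 & 0x3 = 0x0; word=0x00
[5+:1] bank=1 & 0x1 = 0x1; word=0x20
[1+:4] ver=8 & 0xf = 0x8; word=0x30
[0+:1] len=1 & 0x1 = 0x1; word=0x31
word = 0x31 → big-endian bytes:
  [0]=0x31

31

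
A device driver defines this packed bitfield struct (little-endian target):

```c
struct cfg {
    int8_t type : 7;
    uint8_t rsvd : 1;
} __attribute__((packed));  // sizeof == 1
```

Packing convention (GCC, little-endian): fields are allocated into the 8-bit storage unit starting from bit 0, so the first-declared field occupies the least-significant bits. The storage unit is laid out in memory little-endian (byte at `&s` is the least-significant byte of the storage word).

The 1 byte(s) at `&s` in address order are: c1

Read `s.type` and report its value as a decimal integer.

-63

[0]=0xc1 (little-endian) → word 0xc1
type:7 @ bit 0 → (0xc1>>0)&0x7f = 0x41  ←
rsvd:1 @ bit 7 → (0xc1>>7)&0x1 = 0x1
type signed 7b, MSB=1: 65 - 128 = -63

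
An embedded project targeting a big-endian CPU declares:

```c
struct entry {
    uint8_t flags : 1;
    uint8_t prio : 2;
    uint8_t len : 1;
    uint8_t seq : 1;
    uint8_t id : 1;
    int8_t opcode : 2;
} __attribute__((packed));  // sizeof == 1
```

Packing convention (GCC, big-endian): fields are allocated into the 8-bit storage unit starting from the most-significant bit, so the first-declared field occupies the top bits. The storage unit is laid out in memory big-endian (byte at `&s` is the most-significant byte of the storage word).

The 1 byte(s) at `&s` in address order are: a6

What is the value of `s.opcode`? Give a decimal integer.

-2

[0]=0xa6 (big-endian) → word 0xa6
flags [7+:1] = (word>>7) & 0x1 = 1
prio [5+:2] = (word>>5) & 0x3 = 1
len [4+:1] = (word>>4) & 0x1 = 0
seq [3+:1] = (word>>3) & 0x1 = 0
id [2+:1] = (word>>2) & 0x1 = 1
opcode [0+:2] = (word>>0) & 0x3 = 2  ←
opcode signed 2b, MSB=1: 2 - 4 = -2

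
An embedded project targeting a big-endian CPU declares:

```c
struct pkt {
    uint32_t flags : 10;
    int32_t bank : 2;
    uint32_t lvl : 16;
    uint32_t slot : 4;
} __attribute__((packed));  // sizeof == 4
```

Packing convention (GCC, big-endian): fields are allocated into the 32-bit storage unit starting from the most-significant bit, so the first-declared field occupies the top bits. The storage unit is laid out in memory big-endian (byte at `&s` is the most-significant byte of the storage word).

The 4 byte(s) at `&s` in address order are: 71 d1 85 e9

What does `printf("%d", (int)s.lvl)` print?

6238

[0]=0x71 [1]=0xd1 [2]=0x85 [3]=0xe9 (big-endian) → word 0x71d185e9
flags:10 @ bit 22 → (0x71d185e9>>22)&0x3ff = 0x1c7
bank:2 @ bit 20 → (0x71d185e9>>20)&0x3 = 0x1
lvl:16 @ bit 4 → (0x71d185e9>>4)&0xffff = 0x185e  ←
slot:4 @ bit 0 → (0x71d185e9>>0)&0xf = 0x9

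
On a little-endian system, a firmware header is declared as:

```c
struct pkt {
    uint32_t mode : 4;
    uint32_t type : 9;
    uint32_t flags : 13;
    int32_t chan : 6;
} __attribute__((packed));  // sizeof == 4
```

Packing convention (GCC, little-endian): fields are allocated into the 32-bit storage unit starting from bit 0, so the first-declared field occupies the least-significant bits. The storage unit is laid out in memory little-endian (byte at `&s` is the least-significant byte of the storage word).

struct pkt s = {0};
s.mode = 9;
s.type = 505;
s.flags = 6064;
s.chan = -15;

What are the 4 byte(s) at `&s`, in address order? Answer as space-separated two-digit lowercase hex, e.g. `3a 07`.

99 1f f6 c6

mode:4 = 9 → 0x9 << 0 → word 0x00000009
type:9 = 505 → 0x1f9 << 4 → word 0x00001f99
flags:13 = 6064 → 0x17b0 << 13 → word 0x02f61f99
chan:6 = -15 → 0x31 << 26 → word 0xc6f61f99
word = 0xc6f61f99 → little-endian bytes:
  [0]=0x99  [1]=0x1f  [2]=0xf6  [3]=0xc6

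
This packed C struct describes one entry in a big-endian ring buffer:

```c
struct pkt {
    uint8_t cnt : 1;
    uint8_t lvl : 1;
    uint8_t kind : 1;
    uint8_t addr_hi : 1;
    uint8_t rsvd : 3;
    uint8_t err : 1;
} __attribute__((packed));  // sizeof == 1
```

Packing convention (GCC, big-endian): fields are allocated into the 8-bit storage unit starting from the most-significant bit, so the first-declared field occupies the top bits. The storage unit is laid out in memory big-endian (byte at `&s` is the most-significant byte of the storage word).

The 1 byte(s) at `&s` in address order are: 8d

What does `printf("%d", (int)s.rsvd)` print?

[0]=0x8d (big-endian) → word 0x8d
cnt [7+:1] = (word>>7) & 0x1 = 1
lvl [6+:1] = (word>>6) & 0x1 = 0
kind [5+:1] = (word>>5) & 0x1 = 0
addr_hi [4+:1] = (word>>4) & 0x1 = 0
rsvd [1+:3] = (word>>1) & 0x7 = 6  ←
err [0+:1] = (word>>0) & 0x1 = 1

6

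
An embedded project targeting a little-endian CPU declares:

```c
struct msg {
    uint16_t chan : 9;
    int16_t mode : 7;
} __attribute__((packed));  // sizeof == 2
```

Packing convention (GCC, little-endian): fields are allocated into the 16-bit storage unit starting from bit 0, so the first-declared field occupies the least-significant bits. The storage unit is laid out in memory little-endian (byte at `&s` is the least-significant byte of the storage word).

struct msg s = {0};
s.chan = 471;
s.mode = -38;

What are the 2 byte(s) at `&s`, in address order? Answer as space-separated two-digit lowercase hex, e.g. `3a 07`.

d7 b5

chan:9 = 471 → 0x1d7 << 0 → word 0x01d7
mode:7 = -38 → 0x5a << 9 → word 0xb5d7
word = 0xb5d7 → little-endian bytes:
  [0]=0xd7  [1]=0xb5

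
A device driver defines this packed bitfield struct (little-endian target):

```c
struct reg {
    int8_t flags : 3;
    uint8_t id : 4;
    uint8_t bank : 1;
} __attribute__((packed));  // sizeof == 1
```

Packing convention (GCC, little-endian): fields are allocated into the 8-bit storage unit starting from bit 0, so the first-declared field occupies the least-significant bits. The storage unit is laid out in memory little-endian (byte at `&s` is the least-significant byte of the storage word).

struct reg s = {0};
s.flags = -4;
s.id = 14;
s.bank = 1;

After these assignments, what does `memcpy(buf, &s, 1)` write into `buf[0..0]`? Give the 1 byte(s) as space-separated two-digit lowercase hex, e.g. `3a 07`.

flags (3b) val=-4 bits=0x4 at bit 0: 0x04
id (4b) val=14 bits=0xe at bit 3: 0x74
bank (1b) val=1 bits=0x1 at bit 7: 0xf4
word = 0xf4 → little-endian bytes:
  [0]=0xf4

f4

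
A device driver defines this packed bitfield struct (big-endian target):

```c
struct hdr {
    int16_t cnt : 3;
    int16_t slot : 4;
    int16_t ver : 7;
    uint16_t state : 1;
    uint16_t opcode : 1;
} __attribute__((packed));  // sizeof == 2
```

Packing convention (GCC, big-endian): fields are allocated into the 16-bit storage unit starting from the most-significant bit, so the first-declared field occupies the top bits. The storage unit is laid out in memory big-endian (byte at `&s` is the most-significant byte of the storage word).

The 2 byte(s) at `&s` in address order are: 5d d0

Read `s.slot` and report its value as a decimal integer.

-2

[0]=0x5d [1]=0xd0 (big-endian) → word 0x5dd0
cnt:3 @ bit 13 → (0x5dd0>>13)&0x7 = 0x2
slot:4 @ bit 9 → (0x5dd0>>9)&0xf = 0xe  ←
ver:7 @ bit 2 → (0x5dd0>>2)&0x7f = 0x74
state:1 @ bit 1 → (0x5dd0>>1)&0x1 = 0x0
opcode:1 @ bit 0 → (0x5dd0>>0)&0x1 = 0x0
slot signed 4b, MSB=1: 14 - 16 = -2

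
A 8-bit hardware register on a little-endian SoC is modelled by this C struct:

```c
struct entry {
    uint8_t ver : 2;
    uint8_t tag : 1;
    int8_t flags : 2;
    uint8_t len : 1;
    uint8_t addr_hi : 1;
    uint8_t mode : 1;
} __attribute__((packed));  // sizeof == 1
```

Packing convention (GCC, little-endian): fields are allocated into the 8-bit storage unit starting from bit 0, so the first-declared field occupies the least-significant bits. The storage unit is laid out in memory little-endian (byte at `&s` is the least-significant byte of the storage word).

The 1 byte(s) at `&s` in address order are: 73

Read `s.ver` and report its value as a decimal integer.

[0]=0x73 (little-endian) → word 0x73
ver:2 @ bit 0 → (0x73>>0)&0x3 = 0x3  ←
tag:1 @ bit 2 → (0x73>>2)&0x1 = 0x0
flags:2 @ bit 3 → (0x73>>3)&0x3 = 0x2
len:1 @ bit 5 → (0x73>>5)&0x1 = 0x1
addr_hi:1 @ bit 6 → (0x73>>6)&0x1 = 0x1
mode:1 @ bit 7 → (0x73>>7)&0x1 = 0x0

3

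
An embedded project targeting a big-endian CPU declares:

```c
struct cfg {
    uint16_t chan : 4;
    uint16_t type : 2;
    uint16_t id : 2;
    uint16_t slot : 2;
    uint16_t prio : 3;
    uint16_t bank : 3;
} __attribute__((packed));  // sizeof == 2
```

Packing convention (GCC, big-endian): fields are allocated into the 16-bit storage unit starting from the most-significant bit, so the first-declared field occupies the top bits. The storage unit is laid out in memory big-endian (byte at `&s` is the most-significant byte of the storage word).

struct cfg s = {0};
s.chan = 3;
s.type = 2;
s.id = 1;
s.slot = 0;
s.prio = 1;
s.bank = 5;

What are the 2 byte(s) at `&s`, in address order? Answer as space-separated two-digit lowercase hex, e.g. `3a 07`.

chan:4 = 3 → 0x3 << 12 → word 0x3000
type:2 = 2 → 0x2 << 10 → word 0x3800
id:2 = 1 → 0x1 << 8 → word 0x3900
slot:2 = 0 → 0x0 << 6 → word 0x3900
prio:3 = 1 → 0x1 << 3 → word 0x3908
bank:3 = 5 → 0x5 << 0 → word 0x390d
word = 0x390d → big-endian bytes:
  [0]=0x39  [1]=0x0d

39 0d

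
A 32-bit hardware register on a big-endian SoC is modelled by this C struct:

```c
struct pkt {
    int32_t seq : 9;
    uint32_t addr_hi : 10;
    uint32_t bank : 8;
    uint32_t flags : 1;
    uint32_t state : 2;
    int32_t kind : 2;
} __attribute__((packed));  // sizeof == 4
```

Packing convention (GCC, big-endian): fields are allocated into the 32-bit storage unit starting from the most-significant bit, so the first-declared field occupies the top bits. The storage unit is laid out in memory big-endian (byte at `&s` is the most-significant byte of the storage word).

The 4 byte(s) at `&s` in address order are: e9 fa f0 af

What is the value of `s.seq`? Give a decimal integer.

-45

[0]=0xe9 [1]=0xfa [2]=0xf0 [3]=0xaf (big-endian) → word 0xe9faf0af
seq:9 @ bit 23 → (0xe9faf0af>>23)&0x1ff = 0x1d3  ←
addr_hi:10 @ bit 13 → (0xe9faf0af>>13)&0x3ff = 0x3d7
bank:8 @ bit 5 → (0xe9faf0af>>5)&0xff = 0x85
flags:1 @ bit 4 → (0xe9faf0af>>4)&0x1 = 0x0
state:2 @ bit 2 → (0xe9faf0af>>2)&0x3 = 0x3
kind:2 @ bit 0 → (0xe9faf0af>>0)&0x3 = 0x3
seq signed 9b, MSB=1: 467 - 512 = -45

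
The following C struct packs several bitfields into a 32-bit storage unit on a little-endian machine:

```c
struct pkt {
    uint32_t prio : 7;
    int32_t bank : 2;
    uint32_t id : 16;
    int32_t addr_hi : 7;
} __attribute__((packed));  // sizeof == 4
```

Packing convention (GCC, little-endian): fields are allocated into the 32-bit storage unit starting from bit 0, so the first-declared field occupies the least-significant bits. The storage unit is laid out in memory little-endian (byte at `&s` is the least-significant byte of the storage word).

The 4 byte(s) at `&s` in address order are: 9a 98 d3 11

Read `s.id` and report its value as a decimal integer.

59852

[0]=0x9a [1]=0x98 [2]=0xd3 [3]=0x11 (little-endian) → word 0x11d3989a
prio:7 @ bit 0 → (0x11d3989a>>0)&0x7f = 0x1a
bank:2 @ bit 7 → (0x11d3989a>>7)&0x3 = 0x1
id:16 @ bit 9 → (0x11d3989a>>9)&0xffff = 0xe9cc  ←
addr_hi:7 @ bit 25 → (0x11d3989a>>25)&0x7f = 0x8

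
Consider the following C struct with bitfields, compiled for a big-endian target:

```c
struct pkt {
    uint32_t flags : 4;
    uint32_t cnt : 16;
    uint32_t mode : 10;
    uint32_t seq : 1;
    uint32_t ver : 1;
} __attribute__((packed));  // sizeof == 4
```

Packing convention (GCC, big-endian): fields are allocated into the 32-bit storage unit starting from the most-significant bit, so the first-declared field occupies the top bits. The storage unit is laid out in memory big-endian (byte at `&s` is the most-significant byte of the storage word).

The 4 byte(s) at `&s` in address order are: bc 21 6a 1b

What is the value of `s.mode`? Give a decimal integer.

646

[0]=0xbc [1]=0x21 [2]=0x6a [3]=0x1b (big-endian) → word 0xbc216a1b
flags [28+:4] = (word>>28) & 0xf = 11
cnt [12+:16] = (word>>12) & 0xffff = 49686
mode [2+:10] = (word>>2) & 0x3ff = 646  ←
seq [1+:1] = (word>>1) & 0x1 = 1
ver [0+:1] = (word>>0) & 0x1 = 1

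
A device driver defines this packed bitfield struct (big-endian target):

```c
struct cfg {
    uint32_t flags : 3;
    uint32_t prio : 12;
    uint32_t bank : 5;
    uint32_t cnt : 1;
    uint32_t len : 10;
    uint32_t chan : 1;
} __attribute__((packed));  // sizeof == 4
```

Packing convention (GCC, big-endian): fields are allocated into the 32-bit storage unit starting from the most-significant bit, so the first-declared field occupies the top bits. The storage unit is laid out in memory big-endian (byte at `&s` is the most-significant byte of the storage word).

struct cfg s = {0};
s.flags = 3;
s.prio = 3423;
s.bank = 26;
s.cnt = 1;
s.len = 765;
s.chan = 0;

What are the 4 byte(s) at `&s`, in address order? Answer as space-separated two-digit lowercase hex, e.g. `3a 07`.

[29+:3] flags=3 & 0x7 = 0x3; word=0x60000000
[17+:12] prio=3423 & 0xfff = 0xd5f; word=0x7abe0000
[12+:5] bank=26 & 0x1f = 0x1a; word=0x7abfa000
[11+:1] cnt=1 & 0x1 = 0x1; word=0x7abfa800
[1+:10] len=765 & 0x3ff = 0x2fd; word=0x7abfadfa
[0+:1] chan=0 & 0x1 = 0x0; word=0x7abfadfa
word = 0x7abfadfa → big-endian bytes:
  [0]=0x7a  [1]=0xbf  [2]=0xad  [3]=0xfa

7a bf ad fa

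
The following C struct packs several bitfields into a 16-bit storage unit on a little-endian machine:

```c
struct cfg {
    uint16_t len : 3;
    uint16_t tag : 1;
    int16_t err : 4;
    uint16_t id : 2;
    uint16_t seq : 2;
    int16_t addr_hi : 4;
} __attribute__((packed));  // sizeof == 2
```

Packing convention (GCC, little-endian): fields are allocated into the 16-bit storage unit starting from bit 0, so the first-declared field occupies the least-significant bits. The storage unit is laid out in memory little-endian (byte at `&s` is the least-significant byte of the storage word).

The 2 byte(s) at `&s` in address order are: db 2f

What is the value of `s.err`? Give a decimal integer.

-3

[0]=0xdb [1]=0x2f (little-endian) → word 0x2fdb
len:3 @ bit 0 → (0x2fdb>>0)&0x7 = 0x3
tag:1 @ bit 3 → (0x2fdb>>3)&0x1 = 0x1
err:4 @ bit 4 → (0x2fdb>>4)&0xf = 0xd  ←
id:2 @ bit 8 → (0x2fdb>>8)&0x3 = 0x3
seq:2 @ bit 10 → (0x2fdb>>10)&0x3 = 0x3
addr_hi:4 @ bit 12 → (0x2fdb>>12)&0xf = 0x2
err signed 4b, MSB=1: 13 - 16 = -3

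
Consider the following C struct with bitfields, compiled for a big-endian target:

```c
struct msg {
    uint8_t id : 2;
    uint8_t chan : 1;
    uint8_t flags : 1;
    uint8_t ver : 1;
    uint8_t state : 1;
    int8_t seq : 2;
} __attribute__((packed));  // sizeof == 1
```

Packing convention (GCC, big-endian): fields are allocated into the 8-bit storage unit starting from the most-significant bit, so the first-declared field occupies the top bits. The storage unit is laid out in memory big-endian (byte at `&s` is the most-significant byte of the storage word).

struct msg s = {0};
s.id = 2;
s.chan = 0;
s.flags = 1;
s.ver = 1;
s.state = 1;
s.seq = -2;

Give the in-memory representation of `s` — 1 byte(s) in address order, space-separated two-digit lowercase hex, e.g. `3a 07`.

9e

[6+:2] id=2 & 0x3 = 0x2; word=0x80
[5+:1] chan=0 & 0x1 = 0x0; word=0x80
[4+:1] flags=1 & 0x1 = 0x1; word=0x90
[3+:1] ver=1 & 0x1 = 0x1; word=0x98
[2+:1] state=1 & 0x1 = 0x1; word=0x9c
[0+:2] seq=-2 & 0x3 = 0x2; word=0x9e
word = 0x9e → big-endian bytes:
  [0]=0x9e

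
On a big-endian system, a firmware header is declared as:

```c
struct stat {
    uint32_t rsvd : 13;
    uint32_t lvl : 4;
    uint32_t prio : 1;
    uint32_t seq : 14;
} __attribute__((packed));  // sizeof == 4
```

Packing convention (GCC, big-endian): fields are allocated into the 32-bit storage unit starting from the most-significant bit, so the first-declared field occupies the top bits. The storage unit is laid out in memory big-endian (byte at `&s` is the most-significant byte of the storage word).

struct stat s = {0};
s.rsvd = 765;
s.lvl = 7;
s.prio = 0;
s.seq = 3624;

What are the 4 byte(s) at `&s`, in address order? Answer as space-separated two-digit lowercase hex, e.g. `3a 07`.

rsvd:13 = 765 → 0x2fd << 19 → word 0x17e80000
lvl:4 = 7 → 0x7 << 15 → word 0x17eb8000
prio:1 = 0 → 0x0 << 14 → word 0x17eb8000
seq:14 = 3624 → 0xe28 << 0 → word 0x17eb8e28
word = 0x17eb8e28 → big-endian bytes:
  [0]=0x17  [1]=0xeb  [2]=0x8e  [3]=0x28

17 eb 8e 28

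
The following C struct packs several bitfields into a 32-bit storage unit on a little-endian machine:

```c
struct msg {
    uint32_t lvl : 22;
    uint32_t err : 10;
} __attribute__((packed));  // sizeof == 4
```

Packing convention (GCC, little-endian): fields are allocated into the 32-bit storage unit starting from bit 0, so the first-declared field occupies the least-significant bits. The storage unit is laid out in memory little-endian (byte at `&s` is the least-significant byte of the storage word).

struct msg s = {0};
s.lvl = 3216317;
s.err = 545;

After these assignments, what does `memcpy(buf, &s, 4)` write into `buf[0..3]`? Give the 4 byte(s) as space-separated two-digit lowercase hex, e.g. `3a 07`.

lvl:22 = 3216317 → 0x3113bd << 0 → word 0x003113bd
err:10 = 545 → 0x221 << 22 → word 0x887113bd
word = 0x887113bd → little-endian bytes:
  [0]=0xbd  [1]=0x13  [2]=0x71  [3]=0x88

bd 13 71 88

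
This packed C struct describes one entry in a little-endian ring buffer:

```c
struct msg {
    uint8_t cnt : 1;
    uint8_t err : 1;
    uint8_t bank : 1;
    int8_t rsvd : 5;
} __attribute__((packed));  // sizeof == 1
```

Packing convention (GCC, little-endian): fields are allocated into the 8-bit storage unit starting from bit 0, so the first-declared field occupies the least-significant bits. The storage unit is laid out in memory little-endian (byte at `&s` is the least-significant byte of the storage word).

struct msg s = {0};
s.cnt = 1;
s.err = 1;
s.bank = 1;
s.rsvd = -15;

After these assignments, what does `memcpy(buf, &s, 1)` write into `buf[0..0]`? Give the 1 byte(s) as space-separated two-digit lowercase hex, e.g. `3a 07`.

cnt:1 = 1 → 0x1 << 0 → word 0x01
err:1 = 1 → 0x1 << 1 → word 0x03
bank:1 = 1 → 0x1 << 2 → word 0x07
rsvd:5 = -15 → 0x11 << 3 → word 0x8f
word = 0x8f → little-endian bytes:
  [0]=0x8f

8f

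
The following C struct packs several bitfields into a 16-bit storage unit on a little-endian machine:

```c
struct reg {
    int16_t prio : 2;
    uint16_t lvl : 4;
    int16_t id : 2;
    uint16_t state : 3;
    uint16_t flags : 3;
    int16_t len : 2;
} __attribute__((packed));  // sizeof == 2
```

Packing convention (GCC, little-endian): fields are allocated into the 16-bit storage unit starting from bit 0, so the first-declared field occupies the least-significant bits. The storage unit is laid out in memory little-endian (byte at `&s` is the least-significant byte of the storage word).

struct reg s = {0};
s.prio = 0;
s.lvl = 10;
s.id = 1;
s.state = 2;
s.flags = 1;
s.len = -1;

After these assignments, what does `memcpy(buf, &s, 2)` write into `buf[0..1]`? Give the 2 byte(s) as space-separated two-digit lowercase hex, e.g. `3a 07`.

prio:2 = 0 → 0x0 << 0 → word 0x0000
lvl:4 = 10 → 0xa << 2 → word 0x0028
id:2 = 1 → 0x1 << 6 → word 0x0068
state:3 = 2 → 0x2 << 8 → word 0x0268
flags:3 = 1 → 0x1 << 11 → word 0x0a68
len:2 = -1 → 0x3 << 14 → word 0xca68
word = 0xca68 → little-endian bytes:
  [0]=0x68  [1]=0xca

68 ca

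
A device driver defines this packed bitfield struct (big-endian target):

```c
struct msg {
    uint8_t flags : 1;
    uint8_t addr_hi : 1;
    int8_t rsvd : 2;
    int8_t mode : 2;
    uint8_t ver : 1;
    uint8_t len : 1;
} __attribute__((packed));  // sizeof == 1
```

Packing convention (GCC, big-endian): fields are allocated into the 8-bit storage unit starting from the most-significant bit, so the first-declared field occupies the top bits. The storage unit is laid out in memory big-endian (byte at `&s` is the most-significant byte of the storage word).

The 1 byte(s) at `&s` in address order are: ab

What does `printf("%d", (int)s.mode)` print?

[0]=0xab (big-endian) → word 0xab
flags:1 @ bit 7 → (0xab>>7)&0x1 = 0x1
addr_hi:1 @ bit 6 → (0xab>>6)&0x1 = 0x0
rsvd:2 @ bit 4 → (0xab>>4)&0x3 = 0x2
mode:2 @ bit 2 → (0xab>>2)&0x3 = 0x2  ←
ver:1 @ bit 1 → (0xab>>1)&0x1 = 0x1
len:1 @ bit 0 → (0xab>>0)&0x1 = 0x1
mode signed 2b, MSB=1: 2 - 4 = -2

-2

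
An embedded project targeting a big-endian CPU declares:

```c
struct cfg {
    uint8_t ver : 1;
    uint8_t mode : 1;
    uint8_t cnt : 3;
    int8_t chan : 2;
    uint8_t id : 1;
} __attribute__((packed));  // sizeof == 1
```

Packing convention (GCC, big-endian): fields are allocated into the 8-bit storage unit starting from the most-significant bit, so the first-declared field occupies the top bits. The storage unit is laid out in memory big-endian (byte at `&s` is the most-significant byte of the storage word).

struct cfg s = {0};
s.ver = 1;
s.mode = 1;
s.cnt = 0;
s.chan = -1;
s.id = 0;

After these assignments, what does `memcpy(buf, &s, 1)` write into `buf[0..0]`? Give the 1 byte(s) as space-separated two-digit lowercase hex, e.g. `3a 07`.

c6

ver:1 = 1 → 0x1 << 7 → word 0x80
mode:1 = 1 → 0x1 << 6 → word 0xc0
cnt:3 = 0 → 0x0 << 3 → word 0xc0
chan:2 = -1 → 0x3 << 1 → word 0xc6
id:1 = 0 → 0x0 << 0 → word 0xc6
word = 0xc6 → big-endian bytes:
  [0]=0xc6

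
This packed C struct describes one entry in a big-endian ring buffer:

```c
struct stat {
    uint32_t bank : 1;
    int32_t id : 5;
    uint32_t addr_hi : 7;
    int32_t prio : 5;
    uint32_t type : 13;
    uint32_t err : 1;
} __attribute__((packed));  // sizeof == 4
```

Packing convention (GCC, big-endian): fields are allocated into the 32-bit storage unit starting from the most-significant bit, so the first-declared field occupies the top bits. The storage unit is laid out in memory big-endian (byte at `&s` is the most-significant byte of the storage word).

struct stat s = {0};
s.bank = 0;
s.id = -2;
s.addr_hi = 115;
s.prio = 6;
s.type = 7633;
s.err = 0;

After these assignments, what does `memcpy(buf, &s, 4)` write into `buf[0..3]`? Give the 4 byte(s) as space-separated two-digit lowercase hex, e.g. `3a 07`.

[31+:1] bank=0 & 0x1 = 0x0; word=0x00000000
[26+:5] id=-2 & 0x1f = 0x1e; word=0x78000000
[19+:7] addr_hi=115 & 0x7f = 0x73; word=0x7b980000
[14+:5] prio=6 & 0x1f = 0x6; word=0x7b998000
[1+:13] type=7633 & 0x1fff = 0x1dd1; word=0x7b99bba2
[0+:1] err=0 & 0x1 = 0x0; word=0x7b99bba2
word = 0x7b99bba2 → big-endian bytes:
  [0]=0x7b  [1]=0x99  [2]=0xbb  [3]=0xa2

7b 99 bb a2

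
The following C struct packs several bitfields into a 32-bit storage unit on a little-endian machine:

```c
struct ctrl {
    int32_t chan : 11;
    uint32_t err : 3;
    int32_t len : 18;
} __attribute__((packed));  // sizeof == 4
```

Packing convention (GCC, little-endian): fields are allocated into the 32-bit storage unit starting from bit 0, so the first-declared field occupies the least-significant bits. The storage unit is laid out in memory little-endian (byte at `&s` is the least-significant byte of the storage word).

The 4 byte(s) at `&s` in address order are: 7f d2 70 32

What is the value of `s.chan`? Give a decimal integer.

639

[0]=0x7f [1]=0xd2 [2]=0x70 [3]=0x32 (little-endian) → word 0x3270d27f
chan:11 @ bit 0 → (0x3270d27f>>0)&0x7ff = 0x27f  ←
err:3 @ bit 11 → (0x3270d27f>>11)&0x7 = 0x2
len:18 @ bit 14 → (0x3270d27f>>14)&0x3ffff = 0xc9c3
chan signed 11b, MSB=0: value = 639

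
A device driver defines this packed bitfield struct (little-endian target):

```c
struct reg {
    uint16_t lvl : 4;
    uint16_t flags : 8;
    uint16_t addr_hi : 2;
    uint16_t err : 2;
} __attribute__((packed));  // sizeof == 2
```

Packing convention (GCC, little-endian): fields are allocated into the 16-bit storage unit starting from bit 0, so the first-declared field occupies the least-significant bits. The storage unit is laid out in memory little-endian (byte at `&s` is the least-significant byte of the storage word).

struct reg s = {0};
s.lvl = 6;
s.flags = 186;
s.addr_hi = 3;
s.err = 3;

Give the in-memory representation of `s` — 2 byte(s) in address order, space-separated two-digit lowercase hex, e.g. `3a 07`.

[0+:4] lvl=6 & 0xf = 0x6; word=0x0006
[4+:8] flags=186 & 0xff = 0xba; word=0x0ba6
[12+:2] addr_hi=3 & 0x3 = 0x3; word=0x3ba6
[14+:2] err=3 & 0x3 = 0x3; word=0xfba6
word = 0xfba6 → little-endian bytes:
  [0]=0xa6  [1]=0xfb

a6 fb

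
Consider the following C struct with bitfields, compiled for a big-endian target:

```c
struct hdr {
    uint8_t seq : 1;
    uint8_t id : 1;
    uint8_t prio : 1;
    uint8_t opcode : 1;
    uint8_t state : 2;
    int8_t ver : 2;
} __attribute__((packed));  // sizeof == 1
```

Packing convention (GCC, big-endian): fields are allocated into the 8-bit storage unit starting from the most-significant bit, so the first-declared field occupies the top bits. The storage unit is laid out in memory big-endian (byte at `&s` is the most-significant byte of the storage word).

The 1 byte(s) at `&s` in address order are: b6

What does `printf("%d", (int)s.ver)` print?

-2

[0]=0xb6 (big-endian) → word 0xb6
seq [7+:1] = (word>>7) & 0x1 = 1
id [6+:1] = (word>>6) & 0x1 = 0
prio [5+:1] = (word>>5) & 0x1 = 1
opcode [4+:1] = (word>>4) & 0x1 = 1
state [2+:2] = (word>>2) & 0x3 = 1
ver [0+:2] = (word>>0) & 0x3 = 2  ←
ver signed 2b, MSB=1: 2 - 4 = -2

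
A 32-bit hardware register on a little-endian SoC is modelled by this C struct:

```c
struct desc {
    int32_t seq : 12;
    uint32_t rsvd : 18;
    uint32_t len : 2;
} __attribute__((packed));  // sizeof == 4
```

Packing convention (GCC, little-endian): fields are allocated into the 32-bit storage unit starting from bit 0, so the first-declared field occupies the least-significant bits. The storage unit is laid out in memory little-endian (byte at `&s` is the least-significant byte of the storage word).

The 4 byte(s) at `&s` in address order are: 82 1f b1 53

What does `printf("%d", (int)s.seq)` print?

-126

[0]=0x82 [1]=0x1f [2]=0xb1 [3]=0x53 (little-endian) → word 0x53b11f82
seq [0+:12] = (word>>0) & 0xfff = 3970  ←
rsvd [12+:18] = (word>>12) & 0x3ffff = 80657
len [30+:2] = (word>>30) & 0x3 = 1
seq signed 12b, MSB=1: 3970 - 4096 = -126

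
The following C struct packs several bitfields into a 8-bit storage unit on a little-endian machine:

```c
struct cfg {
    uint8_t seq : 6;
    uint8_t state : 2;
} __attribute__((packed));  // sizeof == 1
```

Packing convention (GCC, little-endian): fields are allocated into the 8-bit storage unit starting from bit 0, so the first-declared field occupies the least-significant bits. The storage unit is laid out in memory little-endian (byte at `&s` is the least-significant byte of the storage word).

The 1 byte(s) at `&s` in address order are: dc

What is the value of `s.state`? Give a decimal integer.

[0]=0xdc (little-endian) → word 0xdc
seq [0+:6] = (word>>0) & 0x3f = 28
state [6+:2] = (word>>6) & 0x3 = 3  ←

3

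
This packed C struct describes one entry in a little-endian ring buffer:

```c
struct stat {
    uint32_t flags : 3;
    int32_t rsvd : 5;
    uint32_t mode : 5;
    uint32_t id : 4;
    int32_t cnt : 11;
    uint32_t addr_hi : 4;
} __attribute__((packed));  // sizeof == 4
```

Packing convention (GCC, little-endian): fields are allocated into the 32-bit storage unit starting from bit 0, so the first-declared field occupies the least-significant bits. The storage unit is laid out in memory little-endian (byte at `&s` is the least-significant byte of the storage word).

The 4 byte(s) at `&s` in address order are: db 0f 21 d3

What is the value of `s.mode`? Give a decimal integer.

15

[0]=0xdb [1]=0x0f [2]=0x21 [3]=0xd3 (little-endian) → word 0xd3210fdb
flags:3 @ bit 0 → (0xd3210fdb>>0)&0x7 = 0x3
rsvd:5 @ bit 3 → (0xd3210fdb>>3)&0x1f = 0x1b
mode:5 @ bit 8 → (0xd3210fdb>>8)&0x1f = 0xf  ←
id:4 @ bit 13 → (0xd3210fdb>>13)&0xf = 0x8
cnt:11 @ bit 17 → (0xd3210fdb>>17)&0x7ff = 0x190
addr_hi:4 @ bit 28 → (0xd3210fdb>>28)&0xf = 0xd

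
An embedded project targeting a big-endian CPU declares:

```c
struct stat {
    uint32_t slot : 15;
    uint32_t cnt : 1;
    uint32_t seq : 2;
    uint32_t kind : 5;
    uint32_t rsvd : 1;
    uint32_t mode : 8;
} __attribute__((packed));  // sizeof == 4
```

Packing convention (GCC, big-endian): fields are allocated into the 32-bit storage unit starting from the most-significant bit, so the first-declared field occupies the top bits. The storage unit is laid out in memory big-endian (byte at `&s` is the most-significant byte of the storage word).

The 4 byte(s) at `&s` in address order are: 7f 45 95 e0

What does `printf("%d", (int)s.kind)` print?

[0]=0x7f [1]=0x45 [2]=0x95 [3]=0xe0 (big-endian) → word 0x7f4595e0
slot:15 @ bit 17 → (0x7f4595e0>>17)&0x7fff = 0x3fa2
cnt:1 @ bit 16 → (0x7f4595e0>>16)&0x1 = 0x1
seq:2 @ bit 14 → (0x7f4595e0>>14)&0x3 = 0x2
kind:5 @ bit 9 → (0x7f4595e0>>9)&0x1f = 0xa  ←
rsvd:1 @ bit 8 → (0x7f4595e0>>8)&0x1 = 0x1
mode:8 @ bit 0 → (0x7f4595e0>>0)&0xff = 0xe0

10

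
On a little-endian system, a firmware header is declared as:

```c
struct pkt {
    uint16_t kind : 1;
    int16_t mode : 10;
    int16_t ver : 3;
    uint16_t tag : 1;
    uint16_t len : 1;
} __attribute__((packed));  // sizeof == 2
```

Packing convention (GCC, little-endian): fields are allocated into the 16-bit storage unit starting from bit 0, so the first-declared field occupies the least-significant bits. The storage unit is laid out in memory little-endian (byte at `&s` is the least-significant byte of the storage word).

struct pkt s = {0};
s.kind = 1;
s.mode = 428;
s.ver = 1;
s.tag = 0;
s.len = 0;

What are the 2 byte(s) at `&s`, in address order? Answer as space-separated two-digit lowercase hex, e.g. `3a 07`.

59 0b

kind (1b) val=1 bits=0x1 at bit 0: 0x0001
mode (10b) val=428 bits=0x1ac at bit 1: 0x0359
ver (3b) val=1 bits=0x1 at bit 11: 0x0b59
tag (1b) val=0 bits=0x0 at bit 14: 0x0b59
len (1b) val=0 bits=0x0 at bit 15: 0x0b59
word = 0x0b59 → little-endian bytes:
  [0]=0x59  [1]=0x0b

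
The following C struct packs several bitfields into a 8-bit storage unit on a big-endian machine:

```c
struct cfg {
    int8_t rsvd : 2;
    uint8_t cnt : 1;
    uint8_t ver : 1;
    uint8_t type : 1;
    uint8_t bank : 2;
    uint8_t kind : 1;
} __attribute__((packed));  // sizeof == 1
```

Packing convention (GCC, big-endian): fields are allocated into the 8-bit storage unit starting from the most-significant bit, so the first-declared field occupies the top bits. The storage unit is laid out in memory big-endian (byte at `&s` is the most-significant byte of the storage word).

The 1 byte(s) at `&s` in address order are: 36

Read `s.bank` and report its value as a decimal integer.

3

[0]=0x36 (big-endian) → word 0x36
rsvd [6+:2] = (word>>6) & 0x3 = 0
cnt [5+:1] = (word>>5) & 0x1 = 1
ver [4+:1] = (word>>4) & 0x1 = 1
type [3+:1] = (word>>3) & 0x1 = 0
bank [1+:2] = (word>>1) & 0x3 = 3  ←
kind [0+:1] = (word>>0) & 0x1 = 0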